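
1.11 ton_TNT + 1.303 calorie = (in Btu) 4.402e+06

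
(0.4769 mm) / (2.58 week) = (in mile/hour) 6.837e-10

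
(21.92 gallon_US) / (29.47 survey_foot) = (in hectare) 9.238e-07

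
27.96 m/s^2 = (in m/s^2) 27.96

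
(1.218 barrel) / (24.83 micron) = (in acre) 1.927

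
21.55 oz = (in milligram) 6.109e+05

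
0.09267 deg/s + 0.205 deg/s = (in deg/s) 0.2977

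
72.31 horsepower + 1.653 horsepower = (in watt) 5.515e+04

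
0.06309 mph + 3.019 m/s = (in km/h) 10.97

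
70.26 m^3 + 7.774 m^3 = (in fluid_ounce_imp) 2.746e+06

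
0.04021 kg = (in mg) 4.021e+04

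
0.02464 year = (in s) 7.77e+05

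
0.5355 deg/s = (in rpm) 0.08925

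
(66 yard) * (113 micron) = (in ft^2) 0.07341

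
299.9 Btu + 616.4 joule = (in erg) 3.17e+12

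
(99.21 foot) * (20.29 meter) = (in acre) 0.1516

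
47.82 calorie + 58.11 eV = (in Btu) 0.1896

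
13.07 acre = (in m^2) 5.289e+04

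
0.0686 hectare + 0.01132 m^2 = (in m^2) 686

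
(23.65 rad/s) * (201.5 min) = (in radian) 2.859e+05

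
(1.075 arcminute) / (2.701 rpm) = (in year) 3.506e-11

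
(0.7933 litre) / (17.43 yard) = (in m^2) 4.977e-05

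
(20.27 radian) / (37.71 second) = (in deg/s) 30.8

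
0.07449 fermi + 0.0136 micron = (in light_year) 1.438e-24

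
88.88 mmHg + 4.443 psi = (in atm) 0.4193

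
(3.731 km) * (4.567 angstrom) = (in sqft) 1.834e-05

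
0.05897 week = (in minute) 594.4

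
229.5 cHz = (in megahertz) 2.295e-06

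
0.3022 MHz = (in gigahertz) 0.0003022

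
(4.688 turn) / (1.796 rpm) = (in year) 4.966e-06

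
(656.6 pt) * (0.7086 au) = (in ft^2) 2.643e+11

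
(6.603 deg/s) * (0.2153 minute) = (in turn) 0.2369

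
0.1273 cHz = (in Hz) 0.001273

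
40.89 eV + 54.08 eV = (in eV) 94.97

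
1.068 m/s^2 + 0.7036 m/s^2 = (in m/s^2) 1.772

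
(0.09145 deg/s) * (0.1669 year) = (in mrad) 8.401e+06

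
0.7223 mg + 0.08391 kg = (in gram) 83.91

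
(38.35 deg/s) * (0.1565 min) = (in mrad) 6285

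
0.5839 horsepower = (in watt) 435.4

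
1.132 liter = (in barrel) 0.00712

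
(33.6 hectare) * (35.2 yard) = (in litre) 1.081e+10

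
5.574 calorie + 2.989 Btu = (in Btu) 3.011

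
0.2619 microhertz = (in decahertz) 2.619e-08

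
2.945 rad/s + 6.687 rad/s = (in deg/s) 551.9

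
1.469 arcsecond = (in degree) 0.0004081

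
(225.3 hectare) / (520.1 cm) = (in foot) 1.421e+06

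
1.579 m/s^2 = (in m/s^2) 1.579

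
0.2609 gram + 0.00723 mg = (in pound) 0.0005752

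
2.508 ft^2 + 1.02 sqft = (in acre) 8.099e-05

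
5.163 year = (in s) 1.628e+08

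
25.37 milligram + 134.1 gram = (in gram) 134.1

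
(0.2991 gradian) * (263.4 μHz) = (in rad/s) 1.238e-06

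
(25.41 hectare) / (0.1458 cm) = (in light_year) 1.842e-08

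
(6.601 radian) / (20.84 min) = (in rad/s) 0.005279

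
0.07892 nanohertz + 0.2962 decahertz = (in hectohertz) 0.02962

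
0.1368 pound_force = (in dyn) 6.085e+04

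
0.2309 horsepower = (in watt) 172.2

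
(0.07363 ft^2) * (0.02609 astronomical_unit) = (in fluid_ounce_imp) 9.397e+11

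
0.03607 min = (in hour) 0.0006012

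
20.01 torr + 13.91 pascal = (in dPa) 2.682e+04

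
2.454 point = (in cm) 0.08657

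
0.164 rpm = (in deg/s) 0.984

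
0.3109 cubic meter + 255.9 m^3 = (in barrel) 1612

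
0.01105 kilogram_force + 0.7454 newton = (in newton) 0.8538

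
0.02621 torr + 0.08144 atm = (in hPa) 82.55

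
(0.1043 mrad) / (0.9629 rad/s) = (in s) 0.0001083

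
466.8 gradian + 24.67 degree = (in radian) 7.763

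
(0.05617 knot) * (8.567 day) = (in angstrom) 2.139e+14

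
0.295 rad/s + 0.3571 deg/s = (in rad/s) 0.3012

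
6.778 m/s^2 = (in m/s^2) 6.778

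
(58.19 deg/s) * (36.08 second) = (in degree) 2099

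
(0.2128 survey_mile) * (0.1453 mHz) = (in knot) 0.09673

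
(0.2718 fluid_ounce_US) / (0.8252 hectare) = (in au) 6.511e-21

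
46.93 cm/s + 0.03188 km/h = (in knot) 0.9295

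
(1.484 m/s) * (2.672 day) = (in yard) 3.747e+05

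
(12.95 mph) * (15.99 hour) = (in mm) 3.332e+08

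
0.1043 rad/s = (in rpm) 0.996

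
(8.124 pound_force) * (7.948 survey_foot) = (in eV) 5.464e+20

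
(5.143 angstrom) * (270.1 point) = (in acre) 1.211e-14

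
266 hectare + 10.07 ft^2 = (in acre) 657.3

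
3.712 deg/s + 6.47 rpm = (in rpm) 7.089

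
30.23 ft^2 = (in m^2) 2.808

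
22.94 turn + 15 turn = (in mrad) 2.384e+05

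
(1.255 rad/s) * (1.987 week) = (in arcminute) 5.185e+09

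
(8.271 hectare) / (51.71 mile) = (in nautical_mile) 0.0005367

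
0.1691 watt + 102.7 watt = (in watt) 102.9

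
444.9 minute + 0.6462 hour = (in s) 2.902e+04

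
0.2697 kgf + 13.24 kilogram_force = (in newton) 132.5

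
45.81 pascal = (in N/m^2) 45.81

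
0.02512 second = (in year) 7.965e-10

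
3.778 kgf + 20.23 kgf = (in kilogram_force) 24.01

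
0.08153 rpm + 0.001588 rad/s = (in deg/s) 0.5802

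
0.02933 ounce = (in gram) 0.8315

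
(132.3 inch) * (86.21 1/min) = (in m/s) 4.828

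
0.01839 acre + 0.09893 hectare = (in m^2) 1064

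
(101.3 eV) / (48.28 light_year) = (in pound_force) 7.988e-36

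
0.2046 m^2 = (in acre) 5.056e-05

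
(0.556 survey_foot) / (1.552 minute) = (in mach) 5.345e-06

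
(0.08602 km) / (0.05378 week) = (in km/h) 0.009521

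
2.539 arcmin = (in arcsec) 152.3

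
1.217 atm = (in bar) 1.233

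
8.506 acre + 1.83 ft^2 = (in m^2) 3.442e+04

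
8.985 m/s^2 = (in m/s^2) 8.985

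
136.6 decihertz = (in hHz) 0.1366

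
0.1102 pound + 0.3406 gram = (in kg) 0.05033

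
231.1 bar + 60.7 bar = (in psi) 4232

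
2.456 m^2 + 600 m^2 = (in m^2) 602.5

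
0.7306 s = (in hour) 0.0002029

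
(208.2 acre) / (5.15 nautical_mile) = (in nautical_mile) 0.0477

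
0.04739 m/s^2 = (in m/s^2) 0.04739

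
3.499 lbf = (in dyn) 1.556e+06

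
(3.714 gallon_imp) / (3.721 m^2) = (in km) 4.538e-06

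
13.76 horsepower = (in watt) 1.026e+04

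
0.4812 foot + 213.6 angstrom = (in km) 0.0001467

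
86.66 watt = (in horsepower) 0.1162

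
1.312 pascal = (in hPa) 0.01312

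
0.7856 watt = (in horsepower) 0.001054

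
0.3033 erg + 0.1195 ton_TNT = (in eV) 3.121e+27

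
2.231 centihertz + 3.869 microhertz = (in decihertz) 0.2231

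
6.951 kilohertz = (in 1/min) 4.171e+05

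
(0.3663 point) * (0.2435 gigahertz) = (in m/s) 3.147e+04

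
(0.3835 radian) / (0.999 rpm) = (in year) 1.162e-07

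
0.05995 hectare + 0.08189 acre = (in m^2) 930.9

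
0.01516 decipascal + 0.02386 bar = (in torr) 17.9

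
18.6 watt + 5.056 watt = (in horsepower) 0.03172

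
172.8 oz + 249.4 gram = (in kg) 5.148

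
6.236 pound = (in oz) 99.78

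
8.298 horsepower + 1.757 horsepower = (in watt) 7498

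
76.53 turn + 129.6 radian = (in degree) 3.498e+04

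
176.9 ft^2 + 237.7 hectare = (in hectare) 237.7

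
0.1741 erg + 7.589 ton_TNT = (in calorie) 7.589e+09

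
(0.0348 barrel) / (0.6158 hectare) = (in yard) 9.826e-07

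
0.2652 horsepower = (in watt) 197.8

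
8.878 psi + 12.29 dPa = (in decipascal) 6.121e+05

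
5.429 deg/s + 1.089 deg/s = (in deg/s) 6.518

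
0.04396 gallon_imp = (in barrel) 0.001257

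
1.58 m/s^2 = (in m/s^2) 1.58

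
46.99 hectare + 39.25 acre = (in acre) 155.4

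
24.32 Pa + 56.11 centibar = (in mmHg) 421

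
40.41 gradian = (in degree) 36.37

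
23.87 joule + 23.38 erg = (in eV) 1.49e+20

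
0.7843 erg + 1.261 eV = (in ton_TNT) 1.875e-17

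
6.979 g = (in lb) 0.01539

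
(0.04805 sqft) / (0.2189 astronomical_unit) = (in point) 3.864e-10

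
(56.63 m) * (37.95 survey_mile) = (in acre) 854.7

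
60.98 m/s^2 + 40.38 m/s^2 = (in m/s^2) 101.4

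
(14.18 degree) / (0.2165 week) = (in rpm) 1.805e-05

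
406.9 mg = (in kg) 0.0004069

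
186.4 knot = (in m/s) 95.89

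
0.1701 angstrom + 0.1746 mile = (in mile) 0.1746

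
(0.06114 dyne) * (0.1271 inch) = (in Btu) 1.871e-12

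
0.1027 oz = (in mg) 2911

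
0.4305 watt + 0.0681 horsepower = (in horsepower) 0.06868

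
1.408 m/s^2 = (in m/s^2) 1.408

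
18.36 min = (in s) 1102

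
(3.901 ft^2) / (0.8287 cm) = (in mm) 4.373e+04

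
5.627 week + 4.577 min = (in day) 39.39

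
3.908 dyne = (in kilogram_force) 3.985e-06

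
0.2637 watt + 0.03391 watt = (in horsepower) 0.0003991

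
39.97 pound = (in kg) 18.13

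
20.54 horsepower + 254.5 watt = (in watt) 1.557e+04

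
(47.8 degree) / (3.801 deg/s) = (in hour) 0.003493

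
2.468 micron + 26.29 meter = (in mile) 0.01634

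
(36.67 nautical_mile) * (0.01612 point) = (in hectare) 3.862e-05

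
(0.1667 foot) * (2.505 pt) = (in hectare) 4.49e-09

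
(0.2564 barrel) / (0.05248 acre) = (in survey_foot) 0.0006297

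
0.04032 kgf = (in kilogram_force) 0.04032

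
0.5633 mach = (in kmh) 690.5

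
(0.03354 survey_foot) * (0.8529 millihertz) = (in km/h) 3.139e-05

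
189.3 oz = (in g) 5367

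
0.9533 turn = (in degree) 343.2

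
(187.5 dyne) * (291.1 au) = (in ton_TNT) 19.52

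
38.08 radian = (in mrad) 3.808e+04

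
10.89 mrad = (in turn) 0.001733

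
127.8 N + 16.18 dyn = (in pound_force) 28.73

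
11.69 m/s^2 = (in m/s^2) 11.69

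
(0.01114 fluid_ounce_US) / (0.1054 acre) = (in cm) 7.724e-08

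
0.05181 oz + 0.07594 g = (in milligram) 1545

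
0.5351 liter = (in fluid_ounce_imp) 18.83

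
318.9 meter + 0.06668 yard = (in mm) 3.19e+05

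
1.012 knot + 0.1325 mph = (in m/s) 0.5799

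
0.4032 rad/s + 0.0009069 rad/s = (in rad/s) 0.4041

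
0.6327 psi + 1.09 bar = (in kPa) 113.4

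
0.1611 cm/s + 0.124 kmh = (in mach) 0.0001059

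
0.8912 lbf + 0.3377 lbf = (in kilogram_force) 0.5574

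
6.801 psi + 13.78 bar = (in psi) 206.7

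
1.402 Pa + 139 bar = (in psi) 2016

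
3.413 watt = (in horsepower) 0.004577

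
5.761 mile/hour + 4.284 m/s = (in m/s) 6.859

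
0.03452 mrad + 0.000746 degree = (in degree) 0.002724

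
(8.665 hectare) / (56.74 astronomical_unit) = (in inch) 4.019e-07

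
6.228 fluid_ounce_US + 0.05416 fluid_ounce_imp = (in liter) 0.1857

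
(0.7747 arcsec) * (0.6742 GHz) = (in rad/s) 2532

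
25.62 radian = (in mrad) 2.562e+04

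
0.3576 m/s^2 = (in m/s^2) 0.3576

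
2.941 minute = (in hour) 0.04902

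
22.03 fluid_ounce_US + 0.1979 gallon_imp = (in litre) 1.551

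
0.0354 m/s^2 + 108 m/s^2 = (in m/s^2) 108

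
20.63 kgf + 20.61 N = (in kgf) 22.73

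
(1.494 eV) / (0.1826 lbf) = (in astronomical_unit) 1.97e-30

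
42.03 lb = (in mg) 1.906e+07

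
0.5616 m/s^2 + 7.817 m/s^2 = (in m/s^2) 8.379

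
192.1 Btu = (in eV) 1.265e+24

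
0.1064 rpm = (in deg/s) 0.6384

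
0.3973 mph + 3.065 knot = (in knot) 3.41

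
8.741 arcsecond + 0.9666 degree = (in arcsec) 3489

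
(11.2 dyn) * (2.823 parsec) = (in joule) 9.756e+12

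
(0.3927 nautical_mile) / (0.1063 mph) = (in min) 255.1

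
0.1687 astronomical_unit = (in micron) 2.524e+16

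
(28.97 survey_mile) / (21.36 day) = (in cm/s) 2.526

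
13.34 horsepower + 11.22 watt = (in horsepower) 13.36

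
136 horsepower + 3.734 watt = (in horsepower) 136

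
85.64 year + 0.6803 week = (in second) 2.701e+09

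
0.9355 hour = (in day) 0.03898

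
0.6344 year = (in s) 2.001e+07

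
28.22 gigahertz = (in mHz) 2.822e+13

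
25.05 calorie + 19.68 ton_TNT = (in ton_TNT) 19.68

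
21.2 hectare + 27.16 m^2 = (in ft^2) 2.282e+06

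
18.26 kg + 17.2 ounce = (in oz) 661.3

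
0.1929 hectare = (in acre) 0.4767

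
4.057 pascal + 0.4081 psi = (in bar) 0.02818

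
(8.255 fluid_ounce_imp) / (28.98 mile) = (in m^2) 5.029e-09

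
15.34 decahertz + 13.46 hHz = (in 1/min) 8.996e+04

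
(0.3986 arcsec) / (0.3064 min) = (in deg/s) 6.023e-06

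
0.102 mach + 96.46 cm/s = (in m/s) 35.7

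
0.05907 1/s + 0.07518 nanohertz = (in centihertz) 5.907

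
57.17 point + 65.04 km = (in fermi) 6.504e+19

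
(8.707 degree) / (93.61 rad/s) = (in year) 5.148e-11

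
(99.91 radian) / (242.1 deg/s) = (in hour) 0.006568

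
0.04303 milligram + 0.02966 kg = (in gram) 29.66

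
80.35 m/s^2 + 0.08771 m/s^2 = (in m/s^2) 80.44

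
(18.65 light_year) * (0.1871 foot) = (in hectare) 1.006e+12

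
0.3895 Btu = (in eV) 2.565e+21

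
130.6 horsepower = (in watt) 9.739e+04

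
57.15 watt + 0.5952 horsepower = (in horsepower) 0.6718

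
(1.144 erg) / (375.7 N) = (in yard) 3.33e-10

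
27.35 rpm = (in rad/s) 2.864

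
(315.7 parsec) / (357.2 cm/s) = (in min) 4.545e+16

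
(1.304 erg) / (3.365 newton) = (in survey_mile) 2.408e-11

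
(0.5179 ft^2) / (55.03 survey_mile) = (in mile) 3.376e-10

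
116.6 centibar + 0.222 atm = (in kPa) 139.1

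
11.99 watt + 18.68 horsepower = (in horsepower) 18.7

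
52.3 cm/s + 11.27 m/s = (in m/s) 11.79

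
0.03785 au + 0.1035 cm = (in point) 1.605e+13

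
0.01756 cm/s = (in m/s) 0.0001756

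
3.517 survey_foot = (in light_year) 1.133e-16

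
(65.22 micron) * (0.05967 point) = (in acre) 3.393e-13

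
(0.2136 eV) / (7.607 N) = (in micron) 4.499e-15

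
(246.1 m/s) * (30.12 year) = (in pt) 6.626e+14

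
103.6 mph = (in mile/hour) 103.6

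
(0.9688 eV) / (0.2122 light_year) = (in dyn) 7.732e-30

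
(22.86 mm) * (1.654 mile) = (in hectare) 0.006085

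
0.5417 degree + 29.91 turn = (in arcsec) 3.877e+07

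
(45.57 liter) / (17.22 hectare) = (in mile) 1.644e-10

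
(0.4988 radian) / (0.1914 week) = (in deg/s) 0.0002469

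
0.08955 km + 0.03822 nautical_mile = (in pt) 4.545e+05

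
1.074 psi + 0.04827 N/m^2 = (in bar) 0.07405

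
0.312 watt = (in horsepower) 0.0004184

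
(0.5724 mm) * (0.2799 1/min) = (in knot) 5.191e-06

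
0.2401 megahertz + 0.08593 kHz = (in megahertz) 0.2402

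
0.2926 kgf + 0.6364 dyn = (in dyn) 2.869e+05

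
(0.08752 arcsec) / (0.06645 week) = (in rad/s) 1.056e-11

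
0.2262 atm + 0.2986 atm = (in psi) 7.712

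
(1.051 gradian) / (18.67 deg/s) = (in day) 5.864e-07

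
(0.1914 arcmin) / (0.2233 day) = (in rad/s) 2.886e-09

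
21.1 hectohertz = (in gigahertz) 2.11e-06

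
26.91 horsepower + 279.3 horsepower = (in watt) 2.283e+05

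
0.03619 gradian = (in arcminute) 1.954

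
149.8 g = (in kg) 0.1498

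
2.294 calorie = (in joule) 9.598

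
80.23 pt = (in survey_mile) 1.759e-05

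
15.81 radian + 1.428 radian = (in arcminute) 5.926e+04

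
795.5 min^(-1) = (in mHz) 1.326e+04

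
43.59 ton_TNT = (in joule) 1.824e+11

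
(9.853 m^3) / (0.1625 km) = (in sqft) 0.6527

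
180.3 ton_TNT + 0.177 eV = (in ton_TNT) 180.3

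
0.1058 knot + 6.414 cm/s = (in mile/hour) 0.2652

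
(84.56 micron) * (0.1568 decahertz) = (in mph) 0.0002966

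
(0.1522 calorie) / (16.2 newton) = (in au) 2.628e-13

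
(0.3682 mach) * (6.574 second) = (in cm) 8.242e+04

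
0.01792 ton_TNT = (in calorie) 1.792e+07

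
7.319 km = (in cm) 7.319e+05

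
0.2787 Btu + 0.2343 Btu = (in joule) 541.2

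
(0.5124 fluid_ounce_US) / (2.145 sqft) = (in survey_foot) 0.0002495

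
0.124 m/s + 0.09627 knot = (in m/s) 0.1735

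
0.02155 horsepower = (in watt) 16.07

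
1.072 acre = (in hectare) 0.4338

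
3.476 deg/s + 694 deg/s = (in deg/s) 697.5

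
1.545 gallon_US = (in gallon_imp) 1.286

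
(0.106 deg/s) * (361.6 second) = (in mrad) 669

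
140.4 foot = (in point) 1.213e+05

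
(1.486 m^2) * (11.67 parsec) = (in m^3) 5.351e+17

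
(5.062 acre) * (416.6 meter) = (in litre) 8.534e+09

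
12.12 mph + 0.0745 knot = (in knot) 10.61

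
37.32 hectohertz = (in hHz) 37.32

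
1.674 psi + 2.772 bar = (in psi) 41.88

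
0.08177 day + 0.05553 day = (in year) 0.0003762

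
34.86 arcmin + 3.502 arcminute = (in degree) 0.6394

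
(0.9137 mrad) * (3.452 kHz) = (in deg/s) 180.7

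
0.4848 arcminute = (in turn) 2.244e-05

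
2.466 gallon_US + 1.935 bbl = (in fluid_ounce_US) 1.072e+04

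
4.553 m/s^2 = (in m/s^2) 4.553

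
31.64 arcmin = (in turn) 0.001465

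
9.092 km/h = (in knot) 4.909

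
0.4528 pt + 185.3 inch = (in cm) 470.7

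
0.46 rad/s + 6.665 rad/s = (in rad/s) 7.125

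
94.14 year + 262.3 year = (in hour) 3.122e+06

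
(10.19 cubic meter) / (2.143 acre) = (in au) 7.854e-15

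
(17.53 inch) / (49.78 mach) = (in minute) 4.378e-07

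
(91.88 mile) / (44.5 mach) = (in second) 9.759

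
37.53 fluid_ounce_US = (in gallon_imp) 0.2441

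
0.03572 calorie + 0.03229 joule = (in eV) 1.134e+18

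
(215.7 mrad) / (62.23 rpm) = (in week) 5.473e-08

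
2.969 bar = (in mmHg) 2227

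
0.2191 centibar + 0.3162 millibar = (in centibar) 0.2507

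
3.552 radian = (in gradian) 226.1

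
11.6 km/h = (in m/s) 3.222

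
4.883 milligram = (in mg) 4.883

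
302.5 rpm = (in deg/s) 1815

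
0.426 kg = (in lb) 0.9392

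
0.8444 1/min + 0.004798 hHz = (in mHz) 493.9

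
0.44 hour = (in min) 26.4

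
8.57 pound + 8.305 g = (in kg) 3.896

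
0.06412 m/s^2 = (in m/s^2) 0.06412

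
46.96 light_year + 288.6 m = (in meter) 4.443e+17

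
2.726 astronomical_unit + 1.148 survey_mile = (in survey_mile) 2.534e+08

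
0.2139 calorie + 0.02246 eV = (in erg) 8.95e+06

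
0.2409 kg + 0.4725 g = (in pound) 0.5321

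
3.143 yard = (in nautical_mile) 0.001552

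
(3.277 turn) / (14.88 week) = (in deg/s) 0.0001311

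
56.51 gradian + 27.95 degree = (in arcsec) 2.837e+05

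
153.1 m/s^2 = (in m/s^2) 153.1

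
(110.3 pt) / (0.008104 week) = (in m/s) 7.939e-06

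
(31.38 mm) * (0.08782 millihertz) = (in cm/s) 0.0002756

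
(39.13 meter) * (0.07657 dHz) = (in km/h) 1.079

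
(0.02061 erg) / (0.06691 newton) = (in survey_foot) 1.011e-07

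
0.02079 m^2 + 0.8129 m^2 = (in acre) 0.000206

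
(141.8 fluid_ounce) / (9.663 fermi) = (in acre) 1.072e+08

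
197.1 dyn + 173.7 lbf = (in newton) 772.7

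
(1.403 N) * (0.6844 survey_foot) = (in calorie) 0.06995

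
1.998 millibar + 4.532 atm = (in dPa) 4.594e+06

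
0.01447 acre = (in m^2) 58.56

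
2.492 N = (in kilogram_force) 0.2541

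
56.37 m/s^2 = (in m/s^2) 56.37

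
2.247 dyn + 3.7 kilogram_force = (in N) 36.28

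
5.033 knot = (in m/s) 2.589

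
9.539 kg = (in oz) 336.5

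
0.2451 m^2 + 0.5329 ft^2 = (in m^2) 0.2946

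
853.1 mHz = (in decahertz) 0.08531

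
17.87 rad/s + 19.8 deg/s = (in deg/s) 1044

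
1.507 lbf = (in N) 6.703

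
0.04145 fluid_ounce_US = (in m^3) 1.226e-06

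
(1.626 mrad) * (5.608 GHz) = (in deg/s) 5.225e+08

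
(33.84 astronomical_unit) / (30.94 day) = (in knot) 3.681e+06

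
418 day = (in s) 3.612e+07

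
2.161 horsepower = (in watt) 1611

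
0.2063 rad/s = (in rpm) 1.97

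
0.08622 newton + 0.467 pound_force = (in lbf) 0.4864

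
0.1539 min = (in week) 1.527e-05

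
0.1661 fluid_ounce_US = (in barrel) 3.09e-05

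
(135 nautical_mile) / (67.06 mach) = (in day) 0.0001267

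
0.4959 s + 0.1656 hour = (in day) 0.006906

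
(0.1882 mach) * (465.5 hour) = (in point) 3.044e+11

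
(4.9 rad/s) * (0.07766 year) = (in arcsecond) 2.475e+12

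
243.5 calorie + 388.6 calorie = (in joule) 2645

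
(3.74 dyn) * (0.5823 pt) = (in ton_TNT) 1.836e-18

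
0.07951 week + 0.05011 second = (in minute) 801.5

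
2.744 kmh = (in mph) 1.705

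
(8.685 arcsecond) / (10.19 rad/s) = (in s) 4.132e-06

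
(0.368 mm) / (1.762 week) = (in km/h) 1.243e-09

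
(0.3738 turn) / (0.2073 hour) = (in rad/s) 0.003147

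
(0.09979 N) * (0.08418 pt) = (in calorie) 7.083e-07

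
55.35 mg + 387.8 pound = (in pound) 387.8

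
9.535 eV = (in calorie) 3.651e-19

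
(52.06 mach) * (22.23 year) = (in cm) 1.243e+15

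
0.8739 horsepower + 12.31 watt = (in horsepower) 0.8904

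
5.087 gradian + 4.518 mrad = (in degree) 4.837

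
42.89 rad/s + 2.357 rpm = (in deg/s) 2472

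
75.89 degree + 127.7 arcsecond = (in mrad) 1325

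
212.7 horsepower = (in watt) 1.586e+05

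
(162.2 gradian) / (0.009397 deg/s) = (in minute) 258.9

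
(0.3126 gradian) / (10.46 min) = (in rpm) 7.471e-05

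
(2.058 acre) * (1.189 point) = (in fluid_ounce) 1.181e+05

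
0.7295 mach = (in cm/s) 2.484e+04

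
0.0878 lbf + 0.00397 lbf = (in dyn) 4.082e+04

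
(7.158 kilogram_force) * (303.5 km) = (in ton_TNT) 0.005092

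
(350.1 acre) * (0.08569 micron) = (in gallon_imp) 26.71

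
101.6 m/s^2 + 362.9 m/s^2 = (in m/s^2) 464.5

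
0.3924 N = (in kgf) 0.04001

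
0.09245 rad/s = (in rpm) 0.8828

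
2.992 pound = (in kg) 1.357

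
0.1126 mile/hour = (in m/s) 0.05034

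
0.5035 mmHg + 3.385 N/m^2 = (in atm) 0.0006959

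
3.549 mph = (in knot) 3.084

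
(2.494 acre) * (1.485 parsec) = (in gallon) 1.222e+23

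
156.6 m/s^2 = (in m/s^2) 156.6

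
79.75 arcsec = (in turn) 6.154e-05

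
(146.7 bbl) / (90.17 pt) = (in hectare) 0.07332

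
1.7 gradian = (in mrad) 26.7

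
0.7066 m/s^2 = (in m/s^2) 0.7066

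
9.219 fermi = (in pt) 2.613e-11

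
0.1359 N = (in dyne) 1.359e+04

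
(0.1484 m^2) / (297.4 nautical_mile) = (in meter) 2.694e-07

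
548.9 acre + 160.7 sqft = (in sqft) 2.391e+07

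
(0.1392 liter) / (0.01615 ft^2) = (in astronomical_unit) 6.202e-13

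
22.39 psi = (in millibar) 1544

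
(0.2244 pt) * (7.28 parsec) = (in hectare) 1.778e+09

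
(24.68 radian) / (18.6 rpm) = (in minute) 0.2112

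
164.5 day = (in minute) 2.369e+05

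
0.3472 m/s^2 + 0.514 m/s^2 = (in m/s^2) 0.8612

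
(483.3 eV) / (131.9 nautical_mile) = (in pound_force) 7.126e-23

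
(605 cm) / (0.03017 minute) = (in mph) 7.476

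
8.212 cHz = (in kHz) 8.212e-05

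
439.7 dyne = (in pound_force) 0.0009885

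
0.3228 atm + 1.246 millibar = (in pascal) 3.283e+04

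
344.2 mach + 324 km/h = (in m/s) 1.173e+05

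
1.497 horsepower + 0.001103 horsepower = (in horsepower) 1.498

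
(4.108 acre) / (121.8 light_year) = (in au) 9.644e-26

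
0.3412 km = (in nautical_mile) 0.1842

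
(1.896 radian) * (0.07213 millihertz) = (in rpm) 0.001306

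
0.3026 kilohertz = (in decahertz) 30.26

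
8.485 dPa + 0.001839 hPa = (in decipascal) 10.32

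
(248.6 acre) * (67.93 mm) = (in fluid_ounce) 2.311e+09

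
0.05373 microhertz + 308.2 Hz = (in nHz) 3.082e+11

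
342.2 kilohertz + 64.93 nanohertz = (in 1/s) 3.422e+05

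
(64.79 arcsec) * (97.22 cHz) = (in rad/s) 0.0003054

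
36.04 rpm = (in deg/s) 216.2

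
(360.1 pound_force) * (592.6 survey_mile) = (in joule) 1.528e+09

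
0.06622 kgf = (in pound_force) 0.146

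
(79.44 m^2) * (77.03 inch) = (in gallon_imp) 3.419e+04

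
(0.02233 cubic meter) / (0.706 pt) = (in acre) 0.02215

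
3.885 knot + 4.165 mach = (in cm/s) 1.42e+05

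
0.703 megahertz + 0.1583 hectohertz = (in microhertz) 7.03e+11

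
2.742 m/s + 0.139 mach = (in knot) 97.33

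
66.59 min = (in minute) 66.59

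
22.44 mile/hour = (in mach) 0.02946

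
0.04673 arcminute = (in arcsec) 2.804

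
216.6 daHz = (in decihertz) 2.166e+04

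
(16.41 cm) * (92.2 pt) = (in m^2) 0.005338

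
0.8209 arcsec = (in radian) 3.98e-06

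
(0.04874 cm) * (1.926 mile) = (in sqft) 16.26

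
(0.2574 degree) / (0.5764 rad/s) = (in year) 2.471e-10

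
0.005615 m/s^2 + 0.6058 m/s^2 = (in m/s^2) 0.6114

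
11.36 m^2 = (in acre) 0.002807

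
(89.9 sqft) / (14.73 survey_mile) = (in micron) 352.3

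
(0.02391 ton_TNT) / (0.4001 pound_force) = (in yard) 6.147e+07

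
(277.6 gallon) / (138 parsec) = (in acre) 6.098e-23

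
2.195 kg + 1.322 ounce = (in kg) 2.232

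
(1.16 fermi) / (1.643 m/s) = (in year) 2.239e-23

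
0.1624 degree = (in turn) 0.0004511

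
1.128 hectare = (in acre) 2.787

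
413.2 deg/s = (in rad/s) 7.212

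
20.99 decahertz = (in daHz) 20.99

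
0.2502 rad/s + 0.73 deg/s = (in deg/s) 15.07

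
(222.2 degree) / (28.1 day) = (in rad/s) 1.597e-06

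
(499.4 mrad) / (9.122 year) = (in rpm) 1.658e-08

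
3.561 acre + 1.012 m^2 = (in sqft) 1.551e+05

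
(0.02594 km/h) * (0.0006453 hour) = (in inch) 0.659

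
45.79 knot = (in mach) 0.06918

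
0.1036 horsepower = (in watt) 77.25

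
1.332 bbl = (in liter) 211.8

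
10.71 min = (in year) 2.038e-05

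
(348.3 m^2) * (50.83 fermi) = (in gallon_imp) 3.894e-09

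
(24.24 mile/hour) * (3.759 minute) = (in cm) 2.444e+05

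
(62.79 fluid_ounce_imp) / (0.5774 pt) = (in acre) 0.002164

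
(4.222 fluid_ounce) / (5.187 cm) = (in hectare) 2.407e-07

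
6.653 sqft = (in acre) 0.0001527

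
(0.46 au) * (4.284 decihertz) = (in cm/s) 2.948e+12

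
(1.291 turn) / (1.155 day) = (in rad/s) 8.128e-05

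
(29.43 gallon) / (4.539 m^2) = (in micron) 2.454e+04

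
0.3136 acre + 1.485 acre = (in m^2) 7279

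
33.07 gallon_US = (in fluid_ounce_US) 4233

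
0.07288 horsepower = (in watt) 54.35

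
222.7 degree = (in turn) 0.6186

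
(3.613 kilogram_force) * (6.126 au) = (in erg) 3.247e+20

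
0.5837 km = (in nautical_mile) 0.3152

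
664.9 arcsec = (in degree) 0.1847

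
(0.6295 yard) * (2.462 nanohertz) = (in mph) 3.17e-09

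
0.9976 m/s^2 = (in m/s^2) 0.9976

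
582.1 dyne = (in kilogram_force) 0.0005936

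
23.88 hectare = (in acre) 59.01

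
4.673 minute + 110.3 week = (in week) 110.3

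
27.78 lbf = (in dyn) 1.236e+07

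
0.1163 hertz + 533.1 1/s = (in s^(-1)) 533.2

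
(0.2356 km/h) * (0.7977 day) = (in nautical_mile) 2.435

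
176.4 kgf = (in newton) 1730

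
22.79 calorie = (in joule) 95.35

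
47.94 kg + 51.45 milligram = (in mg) 4.794e+07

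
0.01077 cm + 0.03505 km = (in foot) 115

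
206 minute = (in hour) 3.433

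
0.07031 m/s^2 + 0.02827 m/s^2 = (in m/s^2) 0.09858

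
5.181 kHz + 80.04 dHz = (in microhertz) 5.189e+09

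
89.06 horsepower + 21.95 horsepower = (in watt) 8.278e+04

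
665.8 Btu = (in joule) 7.025e+05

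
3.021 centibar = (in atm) 0.02981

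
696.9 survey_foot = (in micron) 2.124e+08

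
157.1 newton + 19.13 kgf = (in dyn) 3.447e+07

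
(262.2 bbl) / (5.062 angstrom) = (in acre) 2.035e+07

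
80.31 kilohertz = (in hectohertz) 803.1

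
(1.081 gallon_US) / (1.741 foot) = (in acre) 1.905e-06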